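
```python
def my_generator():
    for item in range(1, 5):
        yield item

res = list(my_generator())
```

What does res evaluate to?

Step 1: The generator yields each value from range(1, 5).
Step 2: list() consumes all yields: [1, 2, 3, 4].
Therefore res = [1, 2, 3, 4].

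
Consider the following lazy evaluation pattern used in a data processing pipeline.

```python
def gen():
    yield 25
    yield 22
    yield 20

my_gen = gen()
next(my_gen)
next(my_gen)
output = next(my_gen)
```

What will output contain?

Step 1: gen() creates a generator.
Step 2: next(my_gen) yields 25 (consumed and discarded).
Step 3: next(my_gen) yields 22 (consumed and discarded).
Step 4: next(my_gen) yields 20, assigned to output.
Therefore output = 20.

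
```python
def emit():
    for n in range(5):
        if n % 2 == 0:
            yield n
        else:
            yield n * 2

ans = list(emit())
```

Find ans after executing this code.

Step 1: For each n in range(5), yield n if even, else n*2:
  n=0 (even): yield 0
  n=1 (odd): yield 1*2 = 2
  n=2 (even): yield 2
  n=3 (odd): yield 3*2 = 6
  n=4 (even): yield 4
Therefore ans = [0, 2, 2, 6, 4].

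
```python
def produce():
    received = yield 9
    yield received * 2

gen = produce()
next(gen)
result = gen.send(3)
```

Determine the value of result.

Step 1: next(gen) advances to first yield, producing 9.
Step 2: send(3) resumes, received = 3.
Step 3: yield received * 2 = 3 * 2 = 6.
Therefore result = 6.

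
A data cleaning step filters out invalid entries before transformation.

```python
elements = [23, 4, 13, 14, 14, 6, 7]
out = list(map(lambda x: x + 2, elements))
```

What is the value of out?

Step 1: Apply lambda x: x + 2 to each element:
  23 -> 25
  4 -> 6
  13 -> 15
  14 -> 16
  14 -> 16
  6 -> 8
  7 -> 9
Therefore out = [25, 6, 15, 16, 16, 8, 9].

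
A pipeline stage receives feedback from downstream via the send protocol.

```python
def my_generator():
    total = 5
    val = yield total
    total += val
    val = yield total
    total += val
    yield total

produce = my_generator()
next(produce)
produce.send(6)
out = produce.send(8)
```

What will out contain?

Step 1: next() -> yield total=5.
Step 2: send(6) -> val=6, total = 5+6 = 11, yield 11.
Step 3: send(8) -> val=8, total = 11+8 = 19, yield 19.
Therefore out = 19.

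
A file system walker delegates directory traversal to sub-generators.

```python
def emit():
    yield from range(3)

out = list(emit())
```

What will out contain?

Step 1: yield from delegates to the iterable, yielding each element.
Step 2: Collected values: [0, 1, 2].
Therefore out = [0, 1, 2].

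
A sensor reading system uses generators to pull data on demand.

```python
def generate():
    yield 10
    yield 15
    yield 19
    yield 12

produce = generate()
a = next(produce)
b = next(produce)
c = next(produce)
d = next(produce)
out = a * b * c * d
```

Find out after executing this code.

Step 1: Create generator and consume all values:
  a = next(produce) = 10
  b = next(produce) = 15
  c = next(produce) = 19
  d = next(produce) = 12
Step 2: out = 10 * 15 * 19 * 12 = 34200.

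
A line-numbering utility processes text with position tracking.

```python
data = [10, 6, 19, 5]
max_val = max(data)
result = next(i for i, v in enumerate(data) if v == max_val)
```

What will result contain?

Step 1: max([10, 6, 19, 5]) = 19.
Step 2: Find first index where value == 19:
  Index 0: 10 != 19
  Index 1: 6 != 19
  Index 2: 19 == 19, found!
Therefore result = 2.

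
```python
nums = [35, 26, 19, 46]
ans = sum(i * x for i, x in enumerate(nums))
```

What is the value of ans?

Step 1: Compute i * x for each (i, x) in enumerate([35, 26, 19, 46]):
  i=0, x=35: 0*35 = 0
  i=1, x=26: 1*26 = 26
  i=2, x=19: 2*19 = 38
  i=3, x=46: 3*46 = 138
Step 2: sum = 0 + 26 + 38 + 138 = 202.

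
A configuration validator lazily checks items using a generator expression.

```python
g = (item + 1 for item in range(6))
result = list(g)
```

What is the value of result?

Step 1: For each item in range(6), compute item+1:
  item=0: 0+1 = 1
  item=1: 1+1 = 2
  item=2: 2+1 = 3
  item=3: 3+1 = 4
  item=4: 4+1 = 5
  item=5: 5+1 = 6
Therefore result = [1, 2, 3, 4, 5, 6].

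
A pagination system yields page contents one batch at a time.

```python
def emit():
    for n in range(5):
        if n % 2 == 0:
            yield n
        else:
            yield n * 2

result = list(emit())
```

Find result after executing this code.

Step 1: For each n in range(5), yield n if even, else n*2:
  n=0 (even): yield 0
  n=1 (odd): yield 1*2 = 2
  n=2 (even): yield 2
  n=3 (odd): yield 3*2 = 6
  n=4 (even): yield 4
Therefore result = [0, 2, 2, 6, 4].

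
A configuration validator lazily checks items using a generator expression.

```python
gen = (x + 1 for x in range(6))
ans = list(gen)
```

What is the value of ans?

Step 1: For each x in range(6), compute x+1:
  x=0: 0+1 = 1
  x=1: 1+1 = 2
  x=2: 2+1 = 3
  x=3: 3+1 = 4
  x=4: 4+1 = 5
  x=5: 5+1 = 6
Therefore ans = [1, 2, 3, 4, 5, 6].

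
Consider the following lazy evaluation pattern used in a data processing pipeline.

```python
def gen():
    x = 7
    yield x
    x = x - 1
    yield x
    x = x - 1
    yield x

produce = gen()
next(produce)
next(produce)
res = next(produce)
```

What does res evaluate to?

Step 1: Trace through generator execution:
  Yield 1: x starts at 7, yield 7
  Yield 2: x = 7 - 1 = 6, yield 6
  Yield 3: x = 6 - 1 = 5, yield 5
Step 2: First next() gets 7, second next() gets the second value, third next() yields 5.
Therefore res = 5.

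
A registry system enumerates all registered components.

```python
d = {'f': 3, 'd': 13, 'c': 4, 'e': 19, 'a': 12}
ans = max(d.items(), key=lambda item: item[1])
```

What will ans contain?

Step 1: Find item with maximum value:
  ('f', 3)
  ('d', 13)
  ('c', 4)
  ('e', 19)
  ('a', 12)
Step 2: Maximum value is 19 at key 'e'.
Therefore ans = ('e', 19).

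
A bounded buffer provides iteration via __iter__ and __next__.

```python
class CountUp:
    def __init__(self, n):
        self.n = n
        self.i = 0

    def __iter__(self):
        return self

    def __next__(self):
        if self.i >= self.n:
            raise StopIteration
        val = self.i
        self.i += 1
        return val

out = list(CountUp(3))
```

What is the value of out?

Step 1: CountUp(3) creates an iterator counting 0 to 2.
Step 2: list() consumes all values: [0, 1, 2].
Therefore out = [0, 1, 2].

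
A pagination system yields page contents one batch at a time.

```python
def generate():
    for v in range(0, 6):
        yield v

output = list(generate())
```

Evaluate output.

Step 1: The generator yields each value from range(0, 6).
Step 2: list() consumes all yields: [0, 1, 2, 3, 4, 5].
Therefore output = [0, 1, 2, 3, 4, 5].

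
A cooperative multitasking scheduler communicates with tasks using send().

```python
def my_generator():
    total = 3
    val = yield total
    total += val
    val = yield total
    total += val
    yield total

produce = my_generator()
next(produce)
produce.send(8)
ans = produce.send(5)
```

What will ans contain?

Step 1: next() -> yield total=3.
Step 2: send(8) -> val=8, total = 3+8 = 11, yield 11.
Step 3: send(5) -> val=5, total = 11+5 = 16, yield 16.
Therefore ans = 16.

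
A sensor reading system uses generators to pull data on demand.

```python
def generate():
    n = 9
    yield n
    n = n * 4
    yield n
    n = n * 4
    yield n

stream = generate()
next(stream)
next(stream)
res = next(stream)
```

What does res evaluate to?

Step 1: Trace through generator execution:
  Yield 1: n starts at 9, yield 9
  Yield 2: n = 9 * 4 = 36, yield 36
  Yield 3: n = 36 * 4 = 144, yield 144
Step 2: First next() gets 9, second next() gets the second value, third next() yields 144.
Therefore res = 144.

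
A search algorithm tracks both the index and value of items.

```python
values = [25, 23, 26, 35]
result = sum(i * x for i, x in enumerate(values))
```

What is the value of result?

Step 1: Compute i * x for each (i, x) in enumerate([25, 23, 26, 35]):
  i=0, x=25: 0*25 = 0
  i=1, x=23: 1*23 = 23
  i=2, x=26: 2*26 = 52
  i=3, x=35: 3*35 = 105
Step 2: sum = 0 + 23 + 52 + 105 = 180.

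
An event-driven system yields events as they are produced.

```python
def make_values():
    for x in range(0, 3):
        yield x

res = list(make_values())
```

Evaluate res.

Step 1: The generator yields each value from range(0, 3).
Step 2: list() consumes all yields: [0, 1, 2].
Therefore res = [0, 1, 2].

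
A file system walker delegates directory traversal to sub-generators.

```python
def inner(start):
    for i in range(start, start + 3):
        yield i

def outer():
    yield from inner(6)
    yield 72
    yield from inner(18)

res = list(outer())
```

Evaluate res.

Step 1: outer() delegates to inner(6):
  yield 6
  yield 7
  yield 8
Step 2: yield 72
Step 3: Delegates to inner(18):
  yield 18
  yield 19
  yield 20
Therefore res = [6, 7, 8, 72, 18, 19, 20].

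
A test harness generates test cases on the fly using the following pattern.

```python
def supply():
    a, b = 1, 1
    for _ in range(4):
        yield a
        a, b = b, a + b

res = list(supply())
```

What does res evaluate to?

Step 1: Fibonacci-like sequence starting with a=1, b=1:
  Iteration 1: yield a=1, then a,b = 1,2
  Iteration 2: yield a=1, then a,b = 2,3
  Iteration 3: yield a=2, then a,b = 3,5
  Iteration 4: yield a=3, then a,b = 5,8
Therefore res = [1, 1, 2, 3].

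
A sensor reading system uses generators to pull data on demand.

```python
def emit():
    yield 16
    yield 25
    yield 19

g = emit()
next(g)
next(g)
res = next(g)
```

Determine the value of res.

Step 1: emit() creates a generator.
Step 2: next(g) yields 16 (consumed and discarded).
Step 3: next(g) yields 25 (consumed and discarded).
Step 4: next(g) yields 19, assigned to res.
Therefore res = 19.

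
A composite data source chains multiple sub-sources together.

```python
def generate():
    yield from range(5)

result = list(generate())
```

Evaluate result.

Step 1: yield from delegates to the iterable, yielding each element.
Step 2: Collected values: [0, 1, 2, 3, 4].
Therefore result = [0, 1, 2, 3, 4].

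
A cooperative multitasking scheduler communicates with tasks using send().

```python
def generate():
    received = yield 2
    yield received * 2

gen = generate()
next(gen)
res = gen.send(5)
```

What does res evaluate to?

Step 1: next(gen) advances to first yield, producing 2.
Step 2: send(5) resumes, received = 5.
Step 3: yield received * 2 = 5 * 2 = 10.
Therefore res = 10.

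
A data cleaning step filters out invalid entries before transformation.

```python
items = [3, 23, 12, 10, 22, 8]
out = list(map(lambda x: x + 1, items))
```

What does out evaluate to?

Step 1: Apply lambda x: x + 1 to each element:
  3 -> 4
  23 -> 24
  12 -> 13
  10 -> 11
  22 -> 23
  8 -> 9
Therefore out = [4, 24, 13, 11, 23, 9].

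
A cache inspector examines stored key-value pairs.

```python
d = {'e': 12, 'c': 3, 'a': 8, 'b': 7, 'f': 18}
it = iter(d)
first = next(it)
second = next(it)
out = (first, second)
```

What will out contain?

Step 1: iter(d) iterates over keys: ['e', 'c', 'a', 'b', 'f'].
Step 2: first = next(it) = 'e', second = next(it) = 'c'.
Therefore out = ('e', 'c').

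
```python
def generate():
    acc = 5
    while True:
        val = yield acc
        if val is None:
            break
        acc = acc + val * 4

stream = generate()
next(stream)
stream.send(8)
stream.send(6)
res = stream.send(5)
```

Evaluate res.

Step 1: next() -> yield acc=5.
Step 2: send(8) -> val=8, acc = 5 + 8*4 = 37, yield 37.
Step 3: send(6) -> val=6, acc = 37 + 6*4 = 61, yield 61.
Step 4: send(5) -> val=5, acc = 61 + 5*4 = 81, yield 81.
Therefore res = 81.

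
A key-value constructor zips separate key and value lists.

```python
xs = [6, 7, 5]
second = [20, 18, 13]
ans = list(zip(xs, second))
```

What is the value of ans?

Step 1: zip pairs elements at same index:
  Index 0: (6, 20)
  Index 1: (7, 18)
  Index 2: (5, 13)
Therefore ans = [(6, 20), (7, 18), (5, 13)].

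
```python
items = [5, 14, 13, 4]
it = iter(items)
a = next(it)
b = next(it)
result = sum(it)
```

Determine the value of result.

Step 1: Create iterator over [5, 14, 13, 4].
Step 2: a = next() = 5, b = next() = 14.
Step 3: sum() of remaining [13, 4] = 17.
Therefore result = 17.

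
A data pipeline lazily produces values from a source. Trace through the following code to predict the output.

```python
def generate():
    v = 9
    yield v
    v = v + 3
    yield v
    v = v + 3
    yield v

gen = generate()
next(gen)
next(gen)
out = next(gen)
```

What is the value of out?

Step 1: Trace through generator execution:
  Yield 1: v starts at 9, yield 9
  Yield 2: v = 9 + 3 = 12, yield 12
  Yield 3: v = 12 + 3 = 15, yield 15
Step 2: First next() gets 9, second next() gets the second value, third next() yields 15.
Therefore out = 15.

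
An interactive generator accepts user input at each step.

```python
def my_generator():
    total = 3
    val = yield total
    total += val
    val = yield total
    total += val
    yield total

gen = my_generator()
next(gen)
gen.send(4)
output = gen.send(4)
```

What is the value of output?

Step 1: next() -> yield total=3.
Step 2: send(4) -> val=4, total = 3+4 = 7, yield 7.
Step 3: send(4) -> val=4, total = 7+4 = 11, yield 11.
Therefore output = 11.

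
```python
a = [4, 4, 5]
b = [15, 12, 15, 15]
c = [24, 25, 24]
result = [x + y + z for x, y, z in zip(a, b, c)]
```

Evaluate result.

Step 1: zip three lists (truncates to shortest, len=3):
  4 + 15 + 24 = 43
  4 + 12 + 25 = 41
  5 + 15 + 24 = 44
Therefore result = [43, 41, 44].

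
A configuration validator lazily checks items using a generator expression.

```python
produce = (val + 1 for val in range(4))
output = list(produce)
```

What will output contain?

Step 1: For each val in range(4), compute val+1:
  val=0: 0+1 = 1
  val=1: 1+1 = 2
  val=2: 2+1 = 3
  val=3: 3+1 = 4
Therefore output = [1, 2, 3, 4].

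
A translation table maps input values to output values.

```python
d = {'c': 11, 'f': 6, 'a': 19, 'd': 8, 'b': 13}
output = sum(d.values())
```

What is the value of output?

Step 1: d.values() = [11, 6, 19, 8, 13].
Step 2: sum = 57.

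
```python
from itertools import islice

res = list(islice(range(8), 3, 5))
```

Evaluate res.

Step 1: islice(range(8), 3, 5) takes elements at indices [3, 5).
Step 2: Elements: [3, 4].
Therefore res = [3, 4].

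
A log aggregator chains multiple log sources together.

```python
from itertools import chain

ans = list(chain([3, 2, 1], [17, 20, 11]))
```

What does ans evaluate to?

Step 1: chain() concatenates iterables: [3, 2, 1] + [17, 20, 11].
Therefore ans = [3, 2, 1, 17, 20, 11].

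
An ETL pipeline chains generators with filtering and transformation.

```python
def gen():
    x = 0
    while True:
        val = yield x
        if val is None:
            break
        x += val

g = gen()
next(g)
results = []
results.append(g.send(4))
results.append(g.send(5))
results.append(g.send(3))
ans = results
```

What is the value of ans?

Step 1: next(g) -> yield 0.
Step 2: send(4) -> x = 4, yield 4.
Step 3: send(5) -> x = 9, yield 9.
Step 4: send(3) -> x = 12, yield 12.
Therefore ans = [4, 9, 12].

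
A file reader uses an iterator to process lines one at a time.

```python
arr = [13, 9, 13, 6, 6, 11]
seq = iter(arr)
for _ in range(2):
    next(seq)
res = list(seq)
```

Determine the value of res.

Step 1: Create iterator over [13, 9, 13, 6, 6, 11].
Step 2: Advance 2 positions (consuming [13, 9]).
Step 3: list() collects remaining elements: [13, 6, 6, 11].
Therefore res = [13, 6, 6, 11].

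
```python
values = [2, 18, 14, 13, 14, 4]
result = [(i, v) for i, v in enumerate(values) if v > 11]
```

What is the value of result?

Step 1: Filter enumerate([2, 18, 14, 13, 14, 4]) keeping v > 11:
  (0, 2): 2 <= 11, excluded
  (1, 18): 18 > 11, included
  (2, 14): 14 > 11, included
  (3, 13): 13 > 11, included
  (4, 14): 14 > 11, included
  (5, 4): 4 <= 11, excluded
Therefore result = [(1, 18), (2, 14), (3, 13), (4, 14)].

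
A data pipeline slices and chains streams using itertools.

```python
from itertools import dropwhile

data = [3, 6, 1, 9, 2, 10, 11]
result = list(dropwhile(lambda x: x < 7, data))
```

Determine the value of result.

Step 1: dropwhile drops elements while < 7:
  3 < 7: dropped
  6 < 7: dropped
  1 < 7: dropped
  9: kept (dropping stopped)
Step 2: Remaining elements kept regardless of condition.
Therefore result = [9, 2, 10, 11].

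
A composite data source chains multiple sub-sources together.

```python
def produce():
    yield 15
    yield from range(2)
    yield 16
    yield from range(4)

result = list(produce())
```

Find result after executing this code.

Step 1: Trace yields in order:
  yield 15
  yield 0
  yield 1
  yield 16
  yield 0
  yield 1
  yield 2
  yield 3
Therefore result = [15, 0, 1, 16, 0, 1, 2, 3].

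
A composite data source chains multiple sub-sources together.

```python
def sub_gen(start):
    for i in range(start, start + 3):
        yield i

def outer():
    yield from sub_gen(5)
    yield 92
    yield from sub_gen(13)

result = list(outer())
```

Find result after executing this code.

Step 1: outer() delegates to sub_gen(5):
  yield 5
  yield 6
  yield 7
Step 2: yield 92
Step 3: Delegates to sub_gen(13):
  yield 13
  yield 14
  yield 15
Therefore result = [5, 6, 7, 92, 13, 14, 15].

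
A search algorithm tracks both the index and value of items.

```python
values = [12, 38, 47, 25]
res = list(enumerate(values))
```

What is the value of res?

Step 1: enumerate pairs each element with its index:
  (0, 12)
  (1, 38)
  (2, 47)
  (3, 25)
Therefore res = [(0, 12), (1, 38), (2, 47), (3, 25)].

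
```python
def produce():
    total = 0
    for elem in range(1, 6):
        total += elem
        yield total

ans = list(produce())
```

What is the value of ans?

Step 1: Generator accumulates running sum:
  elem=1: total = 1, yield 1
  elem=2: total = 3, yield 3
  elem=3: total = 6, yield 6
  elem=4: total = 10, yield 10
  elem=5: total = 15, yield 15
Therefore ans = [1, 3, 6, 10, 15].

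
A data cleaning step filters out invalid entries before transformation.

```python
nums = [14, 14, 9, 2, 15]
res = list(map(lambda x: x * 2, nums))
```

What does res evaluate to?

Step 1: Apply lambda x: x * 2 to each element:
  14 -> 28
  14 -> 28
  9 -> 18
  2 -> 4
  15 -> 30
Therefore res = [28, 28, 18, 4, 30].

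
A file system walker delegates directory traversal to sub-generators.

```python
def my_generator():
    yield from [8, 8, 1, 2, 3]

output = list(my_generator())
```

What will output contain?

Step 1: yield from delegates to the iterable, yielding each element.
Step 2: Collected values: [8, 8, 1, 2, 3].
Therefore output = [8, 8, 1, 2, 3].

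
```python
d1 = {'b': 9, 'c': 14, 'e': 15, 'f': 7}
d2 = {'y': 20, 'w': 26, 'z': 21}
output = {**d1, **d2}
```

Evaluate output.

Step 1: Merge d1 and d2 (d2 values override on key conflicts).
Step 2: d1 has keys ['b', 'c', 'e', 'f'], d2 has keys ['y', 'w', 'z'].
Therefore output = {'b': 9, 'c': 14, 'e': 15, 'f': 7, 'y': 20, 'w': 26, 'z': 21}.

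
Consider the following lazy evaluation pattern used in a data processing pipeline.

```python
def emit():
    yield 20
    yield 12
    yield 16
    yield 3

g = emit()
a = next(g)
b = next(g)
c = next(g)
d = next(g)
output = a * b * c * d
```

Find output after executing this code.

Step 1: Create generator and consume all values:
  a = next(g) = 20
  b = next(g) = 12
  c = next(g) = 16
  d = next(g) = 3
Step 2: output = 20 * 12 * 16 * 3 = 11520.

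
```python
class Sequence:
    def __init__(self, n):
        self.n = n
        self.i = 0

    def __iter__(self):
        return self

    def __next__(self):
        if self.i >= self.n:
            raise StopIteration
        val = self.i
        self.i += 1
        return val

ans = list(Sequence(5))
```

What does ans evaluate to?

Step 1: Sequence(5) creates an iterator counting 0 to 4.
Step 2: list() consumes all values: [0, 1, 2, 3, 4].
Therefore ans = [0, 1, 2, 3, 4].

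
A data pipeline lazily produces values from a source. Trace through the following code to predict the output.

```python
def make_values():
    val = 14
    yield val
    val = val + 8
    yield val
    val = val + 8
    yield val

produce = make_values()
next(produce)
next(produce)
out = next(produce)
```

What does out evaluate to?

Step 1: Trace through generator execution:
  Yield 1: val starts at 14, yield 14
  Yield 2: val = 14 + 8 = 22, yield 22
  Yield 3: val = 22 + 8 = 30, yield 30
Step 2: First next() gets 14, second next() gets the second value, third next() yields 30.
Therefore out = 30.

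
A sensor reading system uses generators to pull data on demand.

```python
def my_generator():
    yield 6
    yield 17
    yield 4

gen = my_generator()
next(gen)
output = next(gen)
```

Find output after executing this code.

Step 1: my_generator() creates a generator.
Step 2: next(gen) yields 6 (consumed and discarded).
Step 3: next(gen) yields 17, assigned to output.
Therefore output = 17.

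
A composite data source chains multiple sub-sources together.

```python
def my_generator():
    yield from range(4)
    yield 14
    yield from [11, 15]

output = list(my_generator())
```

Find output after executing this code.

Step 1: Trace yields in order:
  yield 0
  yield 1
  yield 2
  yield 3
  yield 14
  yield 11
  yield 15
Therefore output = [0, 1, 2, 3, 14, 11, 15].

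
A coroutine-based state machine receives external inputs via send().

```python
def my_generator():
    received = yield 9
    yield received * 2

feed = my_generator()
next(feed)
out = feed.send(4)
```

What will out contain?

Step 1: next(feed) advances to first yield, producing 9.
Step 2: send(4) resumes, received = 4.
Step 3: yield received * 2 = 4 * 2 = 8.
Therefore out = 8.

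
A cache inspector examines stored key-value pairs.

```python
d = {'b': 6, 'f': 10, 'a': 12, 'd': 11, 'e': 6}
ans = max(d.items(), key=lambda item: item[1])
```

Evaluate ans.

Step 1: Find item with maximum value:
  ('b', 6)
  ('f', 10)
  ('a', 12)
  ('d', 11)
  ('e', 6)
Step 2: Maximum value is 12 at key 'a'.
Therefore ans = ('a', 12).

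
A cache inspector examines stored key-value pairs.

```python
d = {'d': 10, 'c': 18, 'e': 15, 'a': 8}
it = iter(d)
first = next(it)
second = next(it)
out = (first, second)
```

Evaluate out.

Step 1: iter(d) iterates over keys: ['d', 'c', 'e', 'a'].
Step 2: first = next(it) = 'd', second = next(it) = 'c'.
Therefore out = ('d', 'c').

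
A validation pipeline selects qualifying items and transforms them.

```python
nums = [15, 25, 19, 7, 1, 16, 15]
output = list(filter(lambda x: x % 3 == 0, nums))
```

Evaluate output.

Step 1: Filter elements divisible by 3:
  15 % 3 = 0: kept
  25 % 3 = 1: removed
  19 % 3 = 1: removed
  7 % 3 = 1: removed
  1 % 3 = 1: removed
  16 % 3 = 1: removed
  15 % 3 = 0: kept
Therefore output = [15, 15].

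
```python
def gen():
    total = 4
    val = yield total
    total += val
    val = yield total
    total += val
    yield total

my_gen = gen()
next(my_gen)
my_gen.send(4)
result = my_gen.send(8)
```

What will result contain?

Step 1: next() -> yield total=4.
Step 2: send(4) -> val=4, total = 4+4 = 8, yield 8.
Step 3: send(8) -> val=8, total = 8+8 = 16, yield 16.
Therefore result = 16.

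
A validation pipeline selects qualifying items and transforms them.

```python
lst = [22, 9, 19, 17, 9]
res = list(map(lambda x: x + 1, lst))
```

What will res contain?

Step 1: Apply lambda x: x + 1 to each element:
  22 -> 23
  9 -> 10
  19 -> 20
  17 -> 18
  9 -> 10
Therefore res = [23, 10, 20, 18, 10].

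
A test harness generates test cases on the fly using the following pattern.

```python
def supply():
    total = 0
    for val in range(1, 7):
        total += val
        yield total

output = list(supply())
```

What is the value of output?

Step 1: Generator accumulates running sum:
  val=1: total = 1, yield 1
  val=2: total = 3, yield 3
  val=3: total = 6, yield 6
  val=4: total = 10, yield 10
  val=5: total = 15, yield 15
  val=6: total = 21, yield 21
Therefore output = [1, 3, 6, 10, 15, 21].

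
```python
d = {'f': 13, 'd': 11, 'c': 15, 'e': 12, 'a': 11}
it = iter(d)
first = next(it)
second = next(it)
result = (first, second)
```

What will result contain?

Step 1: iter(d) iterates over keys: ['f', 'd', 'c', 'e', 'a'].
Step 2: first = next(it) = 'f', second = next(it) = 'd'.
Therefore result = ('f', 'd').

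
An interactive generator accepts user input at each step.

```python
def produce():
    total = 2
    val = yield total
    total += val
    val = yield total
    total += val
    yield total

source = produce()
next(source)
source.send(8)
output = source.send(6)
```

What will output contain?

Step 1: next() -> yield total=2.
Step 2: send(8) -> val=8, total = 2+8 = 10, yield 10.
Step 3: send(6) -> val=6, total = 10+6 = 16, yield 16.
Therefore output = 16.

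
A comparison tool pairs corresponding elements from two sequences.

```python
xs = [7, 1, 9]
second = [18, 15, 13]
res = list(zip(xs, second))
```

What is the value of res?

Step 1: zip pairs elements at same index:
  Index 0: (7, 18)
  Index 1: (1, 15)
  Index 2: (9, 13)
Therefore res = [(7, 18), (1, 15), (9, 13)].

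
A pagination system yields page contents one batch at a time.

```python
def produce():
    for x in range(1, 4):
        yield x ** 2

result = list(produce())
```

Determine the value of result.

Step 1: For each x in range(1, 4), yield x**2:
  x=1: yield 1**2 = 1
  x=2: yield 2**2 = 4
  x=3: yield 3**2 = 9
Therefore result = [1, 4, 9].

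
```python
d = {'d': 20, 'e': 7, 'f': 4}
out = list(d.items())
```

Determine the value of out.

Step 1: d.items() returns (key, value) pairs in insertion order.
Therefore out = [('d', 20), ('e', 7), ('f', 4)].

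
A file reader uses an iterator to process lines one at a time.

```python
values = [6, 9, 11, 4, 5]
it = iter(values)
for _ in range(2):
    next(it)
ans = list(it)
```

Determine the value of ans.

Step 1: Create iterator over [6, 9, 11, 4, 5].
Step 2: Advance 2 positions (consuming [6, 9]).
Step 3: list() collects remaining elements: [11, 4, 5].
Therefore ans = [11, 4, 5].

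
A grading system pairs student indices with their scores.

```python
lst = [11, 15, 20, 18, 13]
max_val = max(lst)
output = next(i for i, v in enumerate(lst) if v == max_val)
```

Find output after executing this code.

Step 1: max([11, 15, 20, 18, 13]) = 20.
Step 2: Find first index where value == 20:
  Index 0: 11 != 20
  Index 1: 15 != 20
  Index 2: 20 == 20, found!
Therefore output = 2.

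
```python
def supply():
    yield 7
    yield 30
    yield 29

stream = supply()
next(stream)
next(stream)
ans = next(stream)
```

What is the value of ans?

Step 1: supply() creates a generator.
Step 2: next(stream) yields 7 (consumed and discarded).
Step 3: next(stream) yields 30 (consumed and discarded).
Step 4: next(stream) yields 29, assigned to ans.
Therefore ans = 29.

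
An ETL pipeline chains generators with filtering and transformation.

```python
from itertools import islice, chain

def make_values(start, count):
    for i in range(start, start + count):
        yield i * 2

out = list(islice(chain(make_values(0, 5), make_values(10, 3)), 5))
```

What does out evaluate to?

Step 1: make_values(0, 5) yields [0, 2, 4, 6, 8].
Step 2: make_values(10, 3) yields [20, 22, 24].
Step 3: chain concatenates: [0, 2, 4, 6, 8, 20, 22, 24].
Step 4: islice takes first 5: [0, 2, 4, 6, 8].
Therefore out = [0, 2, 4, 6, 8].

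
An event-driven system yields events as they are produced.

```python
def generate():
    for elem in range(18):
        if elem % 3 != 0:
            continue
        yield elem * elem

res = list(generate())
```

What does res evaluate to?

Step 1: Only yield elem**2 when elem is divisible by 3:
  elem=0: 0 % 3 == 0, yield 0**2 = 0
  elem=3: 3 % 3 == 0, yield 3**2 = 9
  elem=6: 6 % 3 == 0, yield 6**2 = 36
  elem=9: 9 % 3 == 0, yield 9**2 = 81
  elem=12: 12 % 3 == 0, yield 12**2 = 144
  elem=15: 15 % 3 == 0, yield 15**2 = 225
Therefore res = [0, 9, 36, 81, 144, 225].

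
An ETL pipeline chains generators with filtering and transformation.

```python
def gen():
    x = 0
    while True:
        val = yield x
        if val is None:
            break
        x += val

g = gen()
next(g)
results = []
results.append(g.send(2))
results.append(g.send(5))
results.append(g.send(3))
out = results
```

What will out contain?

Step 1: next(g) -> yield 0.
Step 2: send(2) -> x = 2, yield 2.
Step 3: send(5) -> x = 7, yield 7.
Step 4: send(3) -> x = 10, yield 10.
Therefore out = [2, 7, 10].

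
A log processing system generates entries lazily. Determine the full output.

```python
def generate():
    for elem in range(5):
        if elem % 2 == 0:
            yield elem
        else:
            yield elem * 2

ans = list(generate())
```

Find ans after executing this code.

Step 1: For each elem in range(5), yield elem if even, else elem*2:
  elem=0 (even): yield 0
  elem=1 (odd): yield 1*2 = 2
  elem=2 (even): yield 2
  elem=3 (odd): yield 3*2 = 6
  elem=4 (even): yield 4
Therefore ans = [0, 2, 2, 6, 4].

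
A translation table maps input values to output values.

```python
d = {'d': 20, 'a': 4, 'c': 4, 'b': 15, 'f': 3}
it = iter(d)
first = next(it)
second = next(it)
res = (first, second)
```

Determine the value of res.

Step 1: iter(d) iterates over keys: ['d', 'a', 'c', 'b', 'f'].
Step 2: first = next(it) = 'd', second = next(it) = 'a'.
Therefore res = ('d', 'a').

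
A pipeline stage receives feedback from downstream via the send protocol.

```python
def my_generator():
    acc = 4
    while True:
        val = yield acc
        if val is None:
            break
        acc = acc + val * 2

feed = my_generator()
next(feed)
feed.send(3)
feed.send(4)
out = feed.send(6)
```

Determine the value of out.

Step 1: next() -> yield acc=4.
Step 2: send(3) -> val=3, acc = 4 + 3*2 = 10, yield 10.
Step 3: send(4) -> val=4, acc = 10 + 4*2 = 18, yield 18.
Step 4: send(6) -> val=6, acc = 18 + 6*2 = 30, yield 30.
Therefore out = 30.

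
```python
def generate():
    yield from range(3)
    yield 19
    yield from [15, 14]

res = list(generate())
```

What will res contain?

Step 1: Trace yields in order:
  yield 0
  yield 1
  yield 2
  yield 19
  yield 15
  yield 14
Therefore res = [0, 1, 2, 19, 15, 14].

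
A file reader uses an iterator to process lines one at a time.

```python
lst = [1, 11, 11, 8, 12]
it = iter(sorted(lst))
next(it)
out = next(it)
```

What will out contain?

Step 1: sorted([1, 11, 11, 8, 12]) = [1, 8, 11, 11, 12].
Step 2: Create iterator and skip 1 elements.
Step 3: next() returns 8.
Therefore out = 8.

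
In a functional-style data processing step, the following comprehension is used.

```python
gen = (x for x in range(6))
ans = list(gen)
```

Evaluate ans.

Step 1: Generator expression iterates range(6): [0, 1, 2, 3, 4, 5].
Step 2: list() collects all values.
Therefore ans = [0, 1, 2, 3, 4, 5].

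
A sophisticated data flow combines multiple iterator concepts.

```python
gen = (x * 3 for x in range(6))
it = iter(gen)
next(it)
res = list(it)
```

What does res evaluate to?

Step 1: Generator produces [0, 3, 6, 9, 12, 15].
Step 2: next(it) consumes first element (0).
Step 3: list(it) collects remaining: [3, 6, 9, 12, 15].
Therefore res = [3, 6, 9, 12, 15].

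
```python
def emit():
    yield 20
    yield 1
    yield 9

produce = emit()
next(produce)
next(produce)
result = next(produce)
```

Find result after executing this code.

Step 1: emit() creates a generator.
Step 2: next(produce) yields 20 (consumed and discarded).
Step 3: next(produce) yields 1 (consumed and discarded).
Step 4: next(produce) yields 9, assigned to result.
Therefore result = 9.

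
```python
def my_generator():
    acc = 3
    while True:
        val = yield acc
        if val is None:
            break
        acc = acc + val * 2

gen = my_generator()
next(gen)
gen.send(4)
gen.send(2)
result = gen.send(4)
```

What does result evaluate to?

Step 1: next() -> yield acc=3.
Step 2: send(4) -> val=4, acc = 3 + 4*2 = 11, yield 11.
Step 3: send(2) -> val=2, acc = 11 + 2*2 = 15, yield 15.
Step 4: send(4) -> val=4, acc = 15 + 4*2 = 23, yield 23.
Therefore result = 23.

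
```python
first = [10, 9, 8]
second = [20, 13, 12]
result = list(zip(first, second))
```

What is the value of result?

Step 1: zip pairs elements at same index:
  Index 0: (10, 20)
  Index 1: (9, 13)
  Index 2: (8, 12)
Therefore result = [(10, 20), (9, 13), (8, 12)].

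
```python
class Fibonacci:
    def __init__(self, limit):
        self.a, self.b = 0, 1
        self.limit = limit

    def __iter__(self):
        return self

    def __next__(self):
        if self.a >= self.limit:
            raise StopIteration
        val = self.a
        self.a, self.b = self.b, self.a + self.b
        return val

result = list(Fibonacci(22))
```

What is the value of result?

Step 1: Fibonacci-like sequence (a=0, b=1) until >= 22:
  Yield 0, then a,b = 1,1
  Yield 1, then a,b = 1,2
  Yield 1, then a,b = 2,3
  Yield 2, then a,b = 3,5
  Yield 3, then a,b = 5,8
  Yield 5, then a,b = 8,13
  Yield 8, then a,b = 13,21
  Yield 13, then a,b = 21,34
  Yield 21, then a,b = 34,55
Step 2: 34 >= 22, stop.
Therefore result = [0, 1, 1, 2, 3, 5, 8, 13, 21].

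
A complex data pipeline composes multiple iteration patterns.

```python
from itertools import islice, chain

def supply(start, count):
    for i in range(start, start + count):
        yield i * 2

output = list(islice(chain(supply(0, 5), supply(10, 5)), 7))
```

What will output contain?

Step 1: supply(0, 5) yields [0, 2, 4, 6, 8].
Step 2: supply(10, 5) yields [20, 22, 24, 26, 28].
Step 3: chain concatenates: [0, 2, 4, 6, 8, 20, 22, 24, 26, 28].
Step 4: islice takes first 7: [0, 2, 4, 6, 8, 20, 22].
Therefore output = [0, 2, 4, 6, 8, 20, 22].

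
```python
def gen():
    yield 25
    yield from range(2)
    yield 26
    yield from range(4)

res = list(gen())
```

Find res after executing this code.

Step 1: Trace yields in order:
  yield 25
  yield 0
  yield 1
  yield 26
  yield 0
  yield 1
  yield 2
  yield 3
Therefore res = [25, 0, 1, 26, 0, 1, 2, 3].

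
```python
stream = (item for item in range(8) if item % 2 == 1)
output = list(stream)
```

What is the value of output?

Step 1: Filter range(8) keeping only odd values:
  item=0: even, excluded
  item=1: odd, included
  item=2: even, excluded
  item=3: odd, included
  item=4: even, excluded
  item=5: odd, included
  item=6: even, excluded
  item=7: odd, included
Therefore output = [1, 3, 5, 7].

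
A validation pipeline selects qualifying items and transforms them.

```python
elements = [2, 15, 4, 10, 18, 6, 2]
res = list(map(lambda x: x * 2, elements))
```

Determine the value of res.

Step 1: Apply lambda x: x * 2 to each element:
  2 -> 4
  15 -> 30
  4 -> 8
  10 -> 20
  18 -> 36
  6 -> 12
  2 -> 4
Therefore res = [4, 30, 8, 20, 36, 12, 4].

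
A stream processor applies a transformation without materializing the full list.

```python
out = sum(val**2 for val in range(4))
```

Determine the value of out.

Step 1: Compute val**2 for each val in range(4):
  val=0: 0**2 = 0
  val=1: 1**2 = 1
  val=2: 2**2 = 4
  val=3: 3**2 = 9
Step 2: sum = 0 + 1 + 4 + 9 = 14.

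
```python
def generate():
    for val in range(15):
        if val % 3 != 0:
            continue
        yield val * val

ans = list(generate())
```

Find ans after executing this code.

Step 1: Only yield val**2 when val is divisible by 3:
  val=0: 0 % 3 == 0, yield 0**2 = 0
  val=3: 3 % 3 == 0, yield 3**2 = 9
  val=6: 6 % 3 == 0, yield 6**2 = 36
  val=9: 9 % 3 == 0, yield 9**2 = 81
  val=12: 12 % 3 == 0, yield 12**2 = 144
Therefore ans = [0, 9, 36, 81, 144].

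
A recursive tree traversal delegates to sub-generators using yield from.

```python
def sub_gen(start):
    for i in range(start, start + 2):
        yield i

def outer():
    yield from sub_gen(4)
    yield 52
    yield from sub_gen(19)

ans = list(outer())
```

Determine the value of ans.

Step 1: outer() delegates to sub_gen(4):
  yield 4
  yield 5
Step 2: yield 52
Step 3: Delegates to sub_gen(19):
  yield 19
  yield 20
Therefore ans = [4, 5, 52, 19, 20].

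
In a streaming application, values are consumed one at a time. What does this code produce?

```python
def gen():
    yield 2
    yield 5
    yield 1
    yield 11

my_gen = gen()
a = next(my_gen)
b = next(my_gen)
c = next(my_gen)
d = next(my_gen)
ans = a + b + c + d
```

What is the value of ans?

Step 1: Create generator and consume all values:
  a = next(my_gen) = 2
  b = next(my_gen) = 5
  c = next(my_gen) = 1
  d = next(my_gen) = 11
Step 2: ans = 2 + 5 + 1 + 11 = 19.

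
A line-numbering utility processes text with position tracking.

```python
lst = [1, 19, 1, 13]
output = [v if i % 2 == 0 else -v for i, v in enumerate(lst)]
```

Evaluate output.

Step 1: For each (i, v), keep v if i is even, negate if odd:
  i=0 (even): keep 1
  i=1 (odd): negate to -19
  i=2 (even): keep 1
  i=3 (odd): negate to -13
Therefore output = [1, -19, 1, -13].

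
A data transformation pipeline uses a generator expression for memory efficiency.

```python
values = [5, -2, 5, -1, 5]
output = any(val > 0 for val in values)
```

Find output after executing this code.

Step 1: Check val > 0 for each element in [5, -2, 5, -1, 5]:
  5 > 0: True
  -2 > 0: False
  5 > 0: True
  -1 > 0: False
  5 > 0: True
Step 2: any() returns True.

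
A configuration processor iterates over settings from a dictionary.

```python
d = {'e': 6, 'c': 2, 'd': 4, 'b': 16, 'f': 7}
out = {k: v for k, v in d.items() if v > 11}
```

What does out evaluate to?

Step 1: Filter items where value > 11:
  'e': 6 <= 11: removed
  'c': 2 <= 11: removed
  'd': 4 <= 11: removed
  'b': 16 > 11: kept
  'f': 7 <= 11: removed
Therefore out = {'b': 16}.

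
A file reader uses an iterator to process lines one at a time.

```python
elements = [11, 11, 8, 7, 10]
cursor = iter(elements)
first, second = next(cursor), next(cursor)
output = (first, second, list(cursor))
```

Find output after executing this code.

Step 1: Create iterator over [11, 11, 8, 7, 10].
Step 2: first = 11, second = 11.
Step 3: Remaining elements: [8, 7, 10].
Therefore output = (11, 11, [8, 7, 10]).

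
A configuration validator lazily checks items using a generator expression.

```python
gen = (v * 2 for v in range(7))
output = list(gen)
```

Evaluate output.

Step 1: For each v in range(7), compute v*2:
  v=0: 0*2 = 0
  v=1: 1*2 = 2
  v=2: 2*2 = 4
  v=3: 3*2 = 6
  v=4: 4*2 = 8
  v=5: 5*2 = 10
  v=6: 6*2 = 12
Therefore output = [0, 2, 4, 6, 8, 10, 12].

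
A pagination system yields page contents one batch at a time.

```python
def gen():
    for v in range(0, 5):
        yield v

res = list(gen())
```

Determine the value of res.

Step 1: The generator yields each value from range(0, 5).
Step 2: list() consumes all yields: [0, 1, 2, 3, 4].
Therefore res = [0, 1, 2, 3, 4].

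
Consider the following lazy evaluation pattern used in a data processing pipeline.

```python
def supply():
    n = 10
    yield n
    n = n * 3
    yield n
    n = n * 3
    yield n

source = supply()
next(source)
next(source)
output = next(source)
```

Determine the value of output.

Step 1: Trace through generator execution:
  Yield 1: n starts at 10, yield 10
  Yield 2: n = 10 * 3 = 30, yield 30
  Yield 3: n = 30 * 3 = 90, yield 90
Step 2: First next() gets 10, second next() gets the second value, third next() yields 90.
Therefore output = 90.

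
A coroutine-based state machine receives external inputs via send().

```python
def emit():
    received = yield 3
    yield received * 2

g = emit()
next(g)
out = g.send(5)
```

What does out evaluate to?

Step 1: next(g) advances to first yield, producing 3.
Step 2: send(5) resumes, received = 5.
Step 3: yield received * 2 = 5 * 2 = 10.
Therefore out = 10.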